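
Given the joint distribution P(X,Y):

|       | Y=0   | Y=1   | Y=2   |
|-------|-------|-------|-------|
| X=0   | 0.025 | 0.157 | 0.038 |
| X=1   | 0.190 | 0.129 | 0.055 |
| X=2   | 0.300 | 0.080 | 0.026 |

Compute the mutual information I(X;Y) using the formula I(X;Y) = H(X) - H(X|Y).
0.1807 bits

I(X;Y) = H(X) - H(X|Y)

Marginal of X (row sums):
  P(X=0) = 0.025 + 0.157 + 0.038 = 0.220
  P(X=1) = 0.190 + 0.129 + 0.055 = 0.374
  P(X=2) = 0.300 + 0.080 + 0.026 = 0.406
H(X) = -[0.220·log₂(0.220) + 0.374·log₂(0.374) + 0.406·log₂(0.406)]
  = 0.48057 + 0.53066 + 0.52798 = 1.5392 bits

Marginal of Y (column sums):
  P(Y=0) = 0.025 + 0.190 + 0.300 = 0.515
  P(Y=1) = 0.157 + 0.129 + 0.080 = 0.366
  P(Y=2) = 0.038 + 0.055 + 0.026 = 0.119
H(X|Y) = Σ_y P(y)·H(X|Y=y):
  Y=0: P(Y=0) = 0.515, P(X|Y=0) = (5/103, 38/103, 60/103) → H(X|Y=0) = 1.19675
  Y=1: P(Y=1) = 0.366, P(X|Y=1) = (157/366, 43/122, 40/183) → H(X|Y=1) = 1.53357
  Y=2: P(Y=2) = 0.119, P(X|Y=2) = (38/119, 55/119, 26/119) → H(X|Y=2) = 1.51997
H(X|Y) = 0.515·1.19675 + 0.366·1.53357 + 0.119·1.51997 = 1.3585 bits

I(X;Y) = H(X) - H(X|Y) = 1.5392 - 1.3585 = 0.1807 bits

Cross-check via I(X;Y) = H(X) + H(Y) - H(X,Y): computing H(Y) from the column sums and H(X,Y) from the 9 cells in the same way gives H(Y) = 1.3892 bits and H(X,Y) = 2.7477 bits, so
I(X;Y) = 1.5392 + 1.3892 - 2.7477 = 0.1807 bits ✓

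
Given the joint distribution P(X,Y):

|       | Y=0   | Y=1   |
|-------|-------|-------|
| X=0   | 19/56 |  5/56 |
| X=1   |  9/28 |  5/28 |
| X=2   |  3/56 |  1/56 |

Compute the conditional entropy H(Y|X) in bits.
0.8445 bits

H(Y|X) = H(X,Y) - H(X)

H(X,Y) = -Σ_{x,y} P(x,y) log₂ P(x,y). Per-cell terms -P(x,y)·log₂P(x,y):
  X=0: 0.52909, 0.31120
  X=1: 0.52632, 0.44383
  X=2: 0.22620, 0.10370
Sum of the 6 terms: H(X,Y) = 2.1403 bits

Marginal of X (row sums):
  P(X=0) = 19/56 + 5/56 = 3/7
  P(X=1) = 9/28 + 5/28 = 1/2
  P(X=2) = 3/56 + 1/56 = 1/14
H(X) = -[(3/7)·log₂(3/7) + (1/2)·log₂(1/2) + (1/14)·log₂(1/14)]
  = 0.52388 + 0.50000 + 0.27195 = 1.2958 bits

H(Y|X) = H(X,Y) - H(X) = 2.1403 - 1.2958 = 0.8445 bits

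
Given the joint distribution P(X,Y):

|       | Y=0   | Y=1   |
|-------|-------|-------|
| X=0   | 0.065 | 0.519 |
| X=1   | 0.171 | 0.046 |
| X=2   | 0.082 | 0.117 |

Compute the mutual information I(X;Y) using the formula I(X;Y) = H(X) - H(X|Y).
0.2517 bits

I(X;Y) = H(X) - H(X|Y)

Marginal of X (row sums):
  P(X=0) = 0.065 + 0.519 = 0.584
  P(X=1) = 0.171 + 0.046 = 0.217
  P(X=2) = 0.082 + 0.117 = 0.199
H(X) = -[0.584·log₂(0.584) + 0.217·log₂(0.217) + 0.199·log₂(0.199)]
  = 0.4532 + 0.4783 + 0.4635 = 1.3950 bits

Marginal of Y (column sums):
  P(Y=0) = 0.065 + 0.171 + 0.082 = 0.318
  P(Y=1) = 0.519 + 0.046 + 0.117 = 0.682
H(X|Y) = Σ_y P(y)·H(X|Y=y):
  Y=0: P(Y=0) = 0.318, P(X|Y=0) = (65/318, 57/106, 41/159) → H(X|Y=0) = 1.4537
  Y=1: P(Y=1) = 0.682, P(X|Y=1) = (519/682, 23/341, 117/682) → H(X|Y=1) = 0.9985
H(X|Y) = 0.318·1.4537 + 0.682·0.9985 = 1.1433 bits

I(X;Y) = H(X) - H(X|Y) = 1.3950 - 1.1433 = 0.2517 bits

Cross-check via I(X;Y) = H(X) + H(Y) - H(X,Y): computing H(Y) from the column sums and H(X,Y) from the 6 cells in the same way gives H(Y) = 0.9022 bits and H(X,Y) = 2.0455 bits, so
I(X;Y) = 1.3950 + 0.9022 - 2.0455 = 0.2517 bits ✓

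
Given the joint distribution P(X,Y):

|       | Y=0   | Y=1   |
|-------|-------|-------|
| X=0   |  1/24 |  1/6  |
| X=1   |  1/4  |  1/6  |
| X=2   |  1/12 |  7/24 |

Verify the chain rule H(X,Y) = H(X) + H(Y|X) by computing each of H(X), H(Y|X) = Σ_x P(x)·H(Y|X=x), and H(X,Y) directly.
H(X) = 1.5284 bits, H(Y|X) = 0.8415 bits, H(X,Y) = 2.3699 bits

Marginal of X (row sums):
  P(X=0) = 1/24 + 1/6 = 5/24
  P(X=1) = 1/4 + 1/6 = 5/12
  P(X=2) = 1/12 + 7/24 = 3/8
H(X) = -[(5/24)·log₂(5/24) + (5/12)·log₂(5/12) + (3/8)·log₂(3/8)]
  = 0.47147 + 0.52626 + 0.53064 = 1.5284 bits

H(Y|X) = Σ_x P(x)·H(Y|X=x):
  X=0: P(X=0) = 5/24, P(Y|X=0) = (1/5, 4/5) → H(Y|X=0) = 0.72193
  X=1: P(X=1) = 5/12, P(Y|X=1) = (3/5, 2/5) → H(Y|X=1) = 0.97095
  X=2: P(X=2) = 3/8, P(Y|X=2) = (2/9, 7/9) → H(Y|X=2) = 0.76420
H(Y|X) = (5/24)·0.72193 + (5/12)·0.97095 + (3/8)·0.76420 = 0.8415 bits

H(X,Y) = -Σ_{x,y} P(x,y) log₂ P(x,y). Per-cell terms -P(x,y)·log₂P(x,y):
  X=0: 0.19104, 0.43083
  X=1: 0.50000, 0.43083
  X=2: 0.29875, 0.51847
Sum of the 6 terms: H(X,Y) = 2.3699 bits

Chain rule check:
  H(X) + H(Y|X) = 1.5284 + 0.8415 = 2.3699 bits
  H(X,Y) = 2.3699 bits
✓ Chain rule verified.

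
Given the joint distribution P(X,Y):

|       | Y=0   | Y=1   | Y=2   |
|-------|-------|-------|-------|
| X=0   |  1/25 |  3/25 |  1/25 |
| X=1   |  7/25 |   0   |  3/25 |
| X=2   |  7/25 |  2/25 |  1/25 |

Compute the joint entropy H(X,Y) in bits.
2.6113 bits

H(X,Y) = -Σ_{x,y} P(x,y) log₂ P(x,y). Per-cell terms -P(x,y)·log₂P(x,y):
  X=0: 0.18575, 0.36707, 0.18575
  X=1: 0.51422, 0.00000, 0.36707
  X=2: 0.51422, 0.29151, 0.18575
  (cells with P = 0 contribute 0)
Sum of the 9 terms: H(X,Y) = 2.6113 bits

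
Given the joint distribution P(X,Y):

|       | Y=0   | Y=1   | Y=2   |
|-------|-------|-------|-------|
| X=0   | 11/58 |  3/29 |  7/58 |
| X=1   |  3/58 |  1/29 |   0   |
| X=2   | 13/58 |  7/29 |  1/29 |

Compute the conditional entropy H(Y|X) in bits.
1.3647 bits

H(Y|X) = H(X,Y) - H(X)

H(X,Y) = -Σ_{x,y} P(x,y) log₂ P(x,y). Per-cell terms -P(x,y)·log₂P(x,y):
  X=0: 0.4549, 0.3386, 0.3682
  X=1: 0.2210, 0.1675, 0.0000
  X=2: 0.4836, 0.4950, 0.1675
  (cells with P = 0 contribute 0)
Sum of the 9 terms: H(X,Y) = 2.6963 bits

Marginal of X (row sums):
  P(X=0) = 11/58 + 3/29 + 7/58 = 12/29
  P(X=1) = 3/58 + 1/29 + 0 = 5/58
  P(X=2) = 13/58 + 7/29 + 1/29 = 1/2
H(X) = -[(12/29)·log₂(12/29) + (5/58)·log₂(5/58) + (1/2)·log₂(1/2)]
  = 0.5268 + 0.3048 + 0.5000 = 1.3316 bits

H(Y|X) = H(X,Y) - H(X) = 2.6963 - 1.3316 = 1.3647 bits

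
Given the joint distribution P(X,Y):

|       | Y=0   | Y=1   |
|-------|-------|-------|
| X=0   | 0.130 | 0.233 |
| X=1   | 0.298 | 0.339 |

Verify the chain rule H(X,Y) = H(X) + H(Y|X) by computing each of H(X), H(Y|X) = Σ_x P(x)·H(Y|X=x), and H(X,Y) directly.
H(X) = 0.9451 bits, H(Y|X) = 0.9767 bits, H(X,Y) = 1.9219 bits

Marginal of X (row sums):
  P(X=0) = 0.130 + 0.233 = 0.363
  P(X=1) = 0.298 + 0.339 = 0.637
H(X) = -[0.363·log₂(0.363) + 0.637·log₂(0.637)]
  = 0.53069 + 0.41445 = 0.9451 bits

H(Y|X) = Σ_x P(x)·H(Y|X=x):
  X=0: P(X=0) = 0.363, P(Y|X=0) = (130/363, 233/363) → H(Y|X=0) = 0.94112
  X=1: P(X=1) = 0.637, P(Y|X=1) = (298/637, 339/637) → H(Y|X=1) = 0.99701
H(Y|X) = 0.363·0.94112 + 0.637·0.99701 = 0.9767 bits

H(X,Y) = -Σ_{x,y} P(x,y) log₂ P(x,y). Per-cell terms -P(x,y)·log₂P(x,y):
  X=0: 0.38264, 0.48967
  X=1: 0.52049, 0.52906
Sum of the 4 terms: H(X,Y) = 1.9219 bits

Chain rule check:
  H(X) + H(Y|X) = 0.9451 + 0.9767 = 1.9218 bits
  H(X,Y) = 1.9219 bits
✓ Chain rule verified (Δ = 0.0001 is 4-dp rounding noise: each of the three values was rounded independently).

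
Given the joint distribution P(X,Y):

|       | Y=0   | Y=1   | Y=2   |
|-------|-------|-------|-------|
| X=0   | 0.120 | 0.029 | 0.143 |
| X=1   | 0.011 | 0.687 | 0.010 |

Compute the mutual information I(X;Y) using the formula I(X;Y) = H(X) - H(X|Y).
0.5884 bits

I(X;Y) = H(X) - H(X|Y)

Marginal of X (row sums):
  P(X=0) = 0.120 + 0.029 + 0.143 = 0.292
  P(X=1) = 0.011 + 0.687 + 0.010 = 0.708
H(X) = -[0.292·log₂(0.292) + 0.708·log₂(0.708)]
  = 0.5186 + 0.3527 = 0.8713 bits

Marginal of Y (column sums):
  P(Y=0) = 0.120 + 0.011 = 0.131
  P(Y=1) = 0.029 + 0.687 = 0.716
  P(Y=2) = 0.143 + 0.010 = 0.153
H(X|Y) = Σ_y P(y)·H(X|Y=y):
  Y=0: P(Y=0) = 0.131, P(X|Y=0) = (120/131, 11/131) → H(X|Y=0) = 0.4160
  Y=1: P(Y=1) = 0.716, P(X|Y=1) = (29/716, 687/716) → H(X|Y=1) = 0.2446
  Y=2: P(Y=2) = 0.153, P(X|Y=2) = (143/153, 10/153) → H(X|Y=2) = 0.3484
H(X|Y) = 0.131·0.4160 + 0.716·0.2446 + 0.153·0.3484 = 0.2829 bits

I(X;Y) = H(X) - H(X|Y) = 0.8713 - 0.2829 = 0.5884 bits

Cross-check via I(X;Y) = H(X) + H(Y) - H(X,Y): computing H(Y) from the column sums and H(X,Y) from the 6 cells in the same way gives H(Y) = 1.1436 bits and H(X,Y) = 1.4265 bits, so
I(X;Y) = 0.8713 + 1.1436 - 1.4265 = 0.5884 bits ✓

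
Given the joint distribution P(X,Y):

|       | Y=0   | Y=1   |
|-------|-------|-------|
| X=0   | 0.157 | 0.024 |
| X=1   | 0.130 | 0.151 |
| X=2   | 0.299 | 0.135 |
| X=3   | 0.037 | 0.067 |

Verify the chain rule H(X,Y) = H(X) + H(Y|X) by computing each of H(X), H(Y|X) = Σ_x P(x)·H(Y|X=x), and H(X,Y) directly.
H(X) = 1.8232 bits, H(Y|X) = 0.8679 bits, H(X,Y) = 2.6911 bits

Marginal of X (row sums):
  P(X=0) = 0.157 + 0.024 = 0.181
  P(X=1) = 0.130 + 0.151 = 0.281
  P(X=2) = 0.299 + 0.135 = 0.434
  P(X=3) = 0.037 + 0.067 = 0.104
H(X) = -[0.181·log₂(0.181) + 0.281·log₂(0.281) + 0.434·log₂(0.434) + 0.104·log₂(0.104)]
  = 0.446335 + 0.514612 + 0.522637 + 0.339596 = 1.8232 bits

H(Y|X) = Σ_x P(x)·H(Y|X=x):
  X=0: P(X=0) = 0.181, P(Y|X=0) = (157/181, 24/181) → H(Y|X=0) = 0.564517
  X=1: P(X=1) = 0.281, P(Y|X=1) = (130/281, 151/281) → H(Y|X=1) = 0.995967
  X=2: P(X=2) = 0.434, P(Y|X=2) = (299/434, 135/434) → H(Y|X=2) = 0.894393
  X=3: P(X=3) = 0.104, P(Y|X=3) = (37/104, 67/104) → H(Y|X=3) = 0.939115
H(Y|X) = 0.181·0.564517 + 0.281·0.995967 + 0.434·0.894393 + 0.104·0.939115 = 0.8679 bits

H(X,Y) = -Σ_{x,y} P(x,y) log₂ P(x,y). Per-cell terms -P(x,y)·log₂P(x,y):
  X=0: 0.419373, 0.129140
  X=1: 0.382644, 0.411834
  X=2: 0.520793, 0.390011
  X=3: 0.175984, 0.261280
Sum of the 8 terms: H(X,Y) = 2.6911 bits

Chain rule check:
  H(X) + H(Y|X) = 1.8232 + 0.8679 = 2.6911 bits
  H(X,Y) = 2.6911 bits
✓ Chain rule verified.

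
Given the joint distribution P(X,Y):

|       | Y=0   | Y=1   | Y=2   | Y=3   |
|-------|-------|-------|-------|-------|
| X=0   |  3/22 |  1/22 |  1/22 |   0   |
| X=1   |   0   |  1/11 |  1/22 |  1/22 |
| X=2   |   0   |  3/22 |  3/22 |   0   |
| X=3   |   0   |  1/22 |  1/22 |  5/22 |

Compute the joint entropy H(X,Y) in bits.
3.1924 bits

H(X,Y) = -Σ_{x,y} P(x,y) log₂ P(x,y). Per-cell terms -P(x,y)·log₂P(x,y):
  X=0: 0.39197, 0.20270, 0.20270, 0.00000
  X=1: 0.00000, 0.31449, 0.20270, 0.20270
  X=2: 0.00000, 0.39197, 0.39197, 0.00000
  X=3: 0.00000, 0.20270, 0.20270, 0.48580
  (cells with P = 0 contribute 0)
Sum of the 16 terms: H(X,Y) = 3.1924 bits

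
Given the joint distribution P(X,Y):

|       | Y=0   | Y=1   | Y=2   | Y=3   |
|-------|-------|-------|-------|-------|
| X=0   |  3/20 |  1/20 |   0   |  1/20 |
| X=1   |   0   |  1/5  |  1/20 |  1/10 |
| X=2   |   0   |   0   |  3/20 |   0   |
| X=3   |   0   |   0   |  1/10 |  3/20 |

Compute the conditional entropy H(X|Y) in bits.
1.0560 bits

H(X|Y) = H(X,Y) - H(Y)

H(X,Y) = -Σ_{x,y} P(x,y) log₂ P(x,y). Per-cell terms -P(x,y)·log₂P(x,y):
  X=0: 0.41054, 0.21610, 0.00000, 0.21610
  X=1: 0.00000, 0.46439, 0.21610, 0.33219
  X=2: 0.00000, 0.00000, 0.41054, 0.00000
  X=3: 0.00000, 0.00000, 0.33219, 0.41054
  (cells with P = 0 contribute 0)
Sum of the 16 terms: H(X,Y) = 3.0087 bits

Marginal of Y (column sums):
  P(Y=0) = 3/20 + 0 + 0 + 0 = 3/20
  P(Y=1) = 1/20 + 1/5 + 0 + 0 = 1/4
  P(Y=2) = 0 + 1/20 + 3/20 + 1/10 = 3/10
  P(Y=3) = 1/20 + 1/10 + 0 + 3/20 = 3/10
H(Y) = -[(3/20)·log₂(3/20) + (1/4)·log₂(1/4) + (3/10)·log₂(3/10) + (3/10)·log₂(3/10)]
  = 0.41054 + 0.50000 + 0.52109 + 0.52109 = 1.9527 bits

H(X|Y) = H(X,Y) - H(Y) = 3.0087 - 1.9527 = 1.0560 bits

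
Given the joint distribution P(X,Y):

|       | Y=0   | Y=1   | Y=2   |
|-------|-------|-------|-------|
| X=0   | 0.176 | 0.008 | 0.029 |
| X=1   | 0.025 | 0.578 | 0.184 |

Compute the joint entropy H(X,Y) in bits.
1.6845 bits

H(X,Y) = -Σ_{x,y} P(x,y) log₂ P(x,y). Per-cell terms -P(x,y)·log₂P(x,y):
  X=0: 0.44112, 0.05573, 0.14813
  X=1: 0.13305, 0.45712, 0.44937
Sum of the 6 terms: H(X,Y) = 1.6845 bits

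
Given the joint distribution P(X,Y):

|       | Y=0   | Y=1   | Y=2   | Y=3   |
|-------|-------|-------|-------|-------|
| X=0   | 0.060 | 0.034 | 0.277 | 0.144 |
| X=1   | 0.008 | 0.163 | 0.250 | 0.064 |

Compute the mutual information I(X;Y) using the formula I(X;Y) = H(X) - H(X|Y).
0.1219 bits

I(X;Y) = H(X) - H(X|Y)

Marginal of X (row sums):
  P(X=0) = 0.060 + 0.034 + 0.277 + 0.144 = 0.515
  P(X=1) = 0.008 + 0.163 + 0.250 + 0.064 = 0.485
H(X) = -[0.515·log₂(0.515) + 0.485·log₂(0.485)]
  = 0.49304 + 0.50631 = 0.99935 bits

Marginal of Y (column sums):
  P(Y=0) = 0.060 + 0.008 = 0.068
  P(Y=1) = 0.034 + 0.163 = 0.197
  P(Y=2) = 0.277 + 0.250 = 0.527
  P(Y=3) = 0.144 + 0.064 = 0.208
H(X|Y) = Σ_y P(y)·H(X|Y=y):
  Y=0: P(Y=0) = 0.068, P(X|Y=0) = (15/17, 2/17) → H(X|Y=0) = 0.52256
  Y=1: P(Y=1) = 0.197, P(X|Y=1) = (34/197, 163/197) → H(X|Y=1) = 0.66359
  Y=2: P(Y=2) = 0.527, P(X|Y=2) = (277/527, 250/527) → H(X|Y=2) = 0.99811
  Y=3: P(Y=3) = 0.208, P(X|Y=3) = (9/13, 4/13) → H(X|Y=3) = 0.89049
H(X|Y) = 0.068·0.52256 + 0.197·0.66359 + 0.527·0.99811 + 0.208·0.89049 = 0.87749 bits

I(X;Y) = H(X) - H(X|Y) = 0.99935 - 0.87749 = 0.1219 bits

Cross-check via I(X;Y) = H(X) + H(Y) - H(X,Y): computing H(Y) from the column sums and H(X,Y) from the 8 cells in the same way gives H(Y) = 1.68365 bits and H(X,Y) = 2.56113 bits, so
I(X;Y) = 0.99935 + 1.68365 - 2.56113 = 0.1219 bits ✓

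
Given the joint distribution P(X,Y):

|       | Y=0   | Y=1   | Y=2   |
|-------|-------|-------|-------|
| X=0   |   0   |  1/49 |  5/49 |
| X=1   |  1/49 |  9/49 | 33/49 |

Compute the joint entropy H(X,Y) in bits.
1.3983 bits

H(X,Y) = -Σ_{x,y} P(x,y) log₂ P(x,y). Per-cell terms -P(x,y)·log₂P(x,y):
  X=0: 0.0000, 0.1146, 0.3360
  X=1: 0.1146, 0.4490, 0.3841
  (cells with P = 0 contribute 0)
Sum of the 6 terms: H(X,Y) = 1.3983 bits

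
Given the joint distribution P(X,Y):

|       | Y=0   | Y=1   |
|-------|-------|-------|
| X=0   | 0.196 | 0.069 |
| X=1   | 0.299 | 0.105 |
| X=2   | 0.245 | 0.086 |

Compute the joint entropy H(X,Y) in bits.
2.3907 bits

H(X,Y) = -Σ_{x,y} P(x,y) log₂ P(x,y). Per-cell terms -P(x,y)·log₂P(x,y):
  X=0: 0.4608, 0.2662
  X=1: 0.5208, 0.3414
  X=2: 0.4971, 0.3044
Sum of the 6 terms: H(X,Y) = 2.3907 bits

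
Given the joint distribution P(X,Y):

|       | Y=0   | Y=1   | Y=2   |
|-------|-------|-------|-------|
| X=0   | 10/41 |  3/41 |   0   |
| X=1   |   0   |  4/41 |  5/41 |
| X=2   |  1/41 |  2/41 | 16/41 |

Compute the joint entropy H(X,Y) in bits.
2.3433 bits

H(X,Y) = -Σ_{x,y} P(x,y) log₂ P(x,y). Per-cell terms -P(x,y)·log₂P(x,y):
  X=0: 0.49649, 0.27604, 0.00000
  X=1: 0.00000, 0.32757, 0.37020
  X=2: 0.13067, 0.21256, 0.52978
  (cells with P = 0 contribute 0)
Sum of the 9 terms: H(X,Y) = 2.3433 bits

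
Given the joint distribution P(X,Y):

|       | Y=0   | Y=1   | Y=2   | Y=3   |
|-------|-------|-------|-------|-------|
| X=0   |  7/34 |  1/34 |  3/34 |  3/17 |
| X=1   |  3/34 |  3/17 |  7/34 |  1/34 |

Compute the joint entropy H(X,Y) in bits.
2.7395 bits

H(X,Y) = -Σ_{x,y} P(x,y) log₂ P(x,y). Per-cell terms -P(x,y)·log₂P(x,y):
  X=0: 0.469434, 0.149631, 0.309044, 0.441618
  X=1: 0.309044, 0.441618, 0.469434, 0.149631
Sum of the 8 terms: H(X,Y) = 2.7395 bits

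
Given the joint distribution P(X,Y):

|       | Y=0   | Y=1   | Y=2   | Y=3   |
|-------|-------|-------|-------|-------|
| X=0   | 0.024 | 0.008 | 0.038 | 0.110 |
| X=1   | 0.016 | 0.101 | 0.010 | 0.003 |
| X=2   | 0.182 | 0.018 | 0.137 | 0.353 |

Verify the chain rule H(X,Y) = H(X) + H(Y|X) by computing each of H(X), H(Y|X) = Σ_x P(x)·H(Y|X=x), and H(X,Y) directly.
H(X) = 1.1973 bits, H(Y|X) = 1.5131 bits, H(X,Y) = 2.7104 bits

Marginal of X (row sums):
  P(X=0) = 0.024 + 0.008 + 0.038 + 0.110 = 0.180
  P(X=1) = 0.016 + 0.101 + 0.010 + 0.003 = 0.130
  P(X=2) = 0.182 + 0.018 + 0.137 + 0.353 = 0.690
H(X) = -[0.180·log₂(0.180) + 0.130·log₂(0.130) + 0.690·log₂(0.690)]
  = 0.44531 + 0.38264 + 0.36938 = 1.1973 bits

H(Y|X) = Σ_x P(x)·H(Y|X=x):
  X=0: P(X=0) = 0.180, P(Y|X=0) = (2/15, 2/45, 19/90, 11/18) → H(Y|X=0) = 1.49513
  X=1: P(X=1) = 0.130, P(Y|X=1) = (8/65, 101/130, 1/13, 3/130) → H(Y|X=1) = 1.06503
  X=2: P(X=2) = 0.690, P(Y|X=2) = (91/345, 3/115, 137/690, 353/690) → H(Y|X=2) = 1.60215
H(Y|X) = 0.180·1.49513 + 0.130·1.06503 + 0.690·1.60215 = 1.5131 bits

H(X,Y) = -Σ_{x,y} P(x,y) log₂ P(x,y). Per-cell terms -P(x,y)·log₂P(x,y):
  X=0: 0.12914, 0.05573, 0.17928, 0.35029
  X=1: 0.09545, 0.33406, 0.06644, 0.02514
  X=2: 0.44735, 0.10433, 0.39288, 0.53030
Sum of the 12 terms: H(X,Y) = 2.7104 bits

Chain rule check:
  H(X) + H(Y|X) = 1.1973 + 1.5131 = 2.7104 bits
  H(X,Y) = 2.7104 bits
✓ Chain rule verified.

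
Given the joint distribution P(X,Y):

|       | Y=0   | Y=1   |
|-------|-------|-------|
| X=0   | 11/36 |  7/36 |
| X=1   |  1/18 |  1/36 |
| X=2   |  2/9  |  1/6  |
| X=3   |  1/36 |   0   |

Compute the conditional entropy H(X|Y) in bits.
1.4499 bits

H(X|Y) = H(X,Y) - H(Y)

H(X,Y) = -Σ_{x,y} P(x,y) log₂ P(x,y). Per-cell terms -P(x,y)·log₂P(x,y):
  X=0: 0.5227, 0.4594
  X=1: 0.2317, 0.1436
  X=2: 0.4822, 0.4308
  X=3: 0.1436, 0.0000
  (cells with P = 0 contribute 0)
Sum of the 8 terms: H(X,Y) = 2.4140 bits

Marginal of Y (column sums):
  P(Y=0) = 11/36 + 1/18 + 2/9 + 1/36 = 11/18
  P(Y=1) = 7/36 + 1/36 + 1/6 + 0 = 7/18
H(Y) = -[(11/18)·log₂(11/18) + (7/18)·log₂(7/18)]
  = 0.4342 + 0.5299 = 0.9641 bits

H(X|Y) = H(X,Y) - H(Y) = 2.4140 - 0.9641 = 1.4499 bits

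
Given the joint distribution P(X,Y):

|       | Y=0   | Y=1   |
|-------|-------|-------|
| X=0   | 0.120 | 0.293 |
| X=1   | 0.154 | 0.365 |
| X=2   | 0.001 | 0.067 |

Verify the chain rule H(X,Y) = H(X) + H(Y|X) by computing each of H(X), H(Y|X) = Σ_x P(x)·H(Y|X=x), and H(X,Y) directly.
H(X) = 1.2817 bits, H(Y|X) = 0.8219 bits, H(X,Y) = 2.1036 bits

Marginal of X (row sums):
  P(X=0) = 0.120 + 0.293 = 0.413
  P(X=1) = 0.154 + 0.365 = 0.519
  P(X=2) = 0.001 + 0.067 = 0.068
H(X) = -[0.413·log₂(0.413) + 0.519·log₂(0.519) + 0.068·log₂(0.068)]
  = 0.52690 + 0.49107 + 0.26373 = 1.2817 bits

H(Y|X) = Σ_x P(x)·H(Y|X=x):
  X=0: P(X=0) = 0.413, P(Y|X=0) = (120/413, 293/413) → H(Y|X=0) = 0.86944
  X=1: P(X=1) = 0.519, P(Y|X=1) = (154/519, 365/519) → H(Y|X=1) = 0.87725
  X=2: P(X=2) = 0.068, P(Y|X=2) = (1/68, 67/68) → H(Y|X=2) = 0.11058
H(Y|X) = 0.413·0.86944 + 0.519·0.87725 + 0.068·0.11058 = 0.8219 bits

H(X,Y) = -Σ_{x,y} P(x,y) log₂ P(x,y). Per-cell terms -P(x,y)·log₂P(x,y):
  X=0: 0.36707, 0.51891
  X=1: 0.41565, 0.53072
  X=2: 0.00997, 0.26128
Sum of the 6 terms: H(X,Y) = 2.1036 bits

Chain rule check:
  H(X) + H(Y|X) = 1.2817 + 0.8219 = 2.1036 bits
  H(X,Y) = 2.1036 bits
✓ Chain rule verified.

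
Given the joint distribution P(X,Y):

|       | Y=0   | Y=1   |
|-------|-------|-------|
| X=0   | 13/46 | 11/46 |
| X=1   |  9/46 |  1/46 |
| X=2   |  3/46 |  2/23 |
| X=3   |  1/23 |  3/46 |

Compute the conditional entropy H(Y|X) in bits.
0.8765 bits

H(Y|X) = H(X,Y) - H(X)

H(X,Y) = -Σ_{x,y} P(x,y) log₂ P(x,y). Per-cell terms -P(x,y)·log₂P(x,y):
  X=0: 0.51523, 0.49360
  X=1: 0.46049, 0.12008
  X=2: 0.25687, 0.30640
  X=3: 0.19668, 0.25687
Sum of the 8 terms: H(X,Y) = 2.6062 bits

Marginal of X (row sums):
  P(X=0) = 13/46 + 11/46 = 12/23
  P(X=1) = 9/46 + 1/46 = 5/23
  P(X=2) = 3/46 + 2/23 = 7/46
  P(X=3) = 1/23 + 3/46 = 5/46
H(X) = -[(12/23)·log₂(12/23) + (5/23)·log₂(5/23) + (7/46)·log₂(7/46) + (5/46)·log₂(5/46)]
  = 0.48970 + 0.47862 + 0.41334 + 0.34800 = 1.7297 bits

H(Y|X) = H(X,Y) - H(X) = 2.6062 - 1.7297 = 0.8765 bits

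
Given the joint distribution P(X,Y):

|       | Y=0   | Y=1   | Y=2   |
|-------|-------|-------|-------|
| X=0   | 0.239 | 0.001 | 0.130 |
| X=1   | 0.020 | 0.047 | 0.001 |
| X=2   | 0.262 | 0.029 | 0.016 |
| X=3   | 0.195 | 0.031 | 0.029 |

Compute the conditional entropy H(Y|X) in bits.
0.9093 bits

H(Y|X) = H(X,Y) - H(X)

H(X,Y) = -Σ_{x,y} P(x,y) log₂ P(x,y). Per-cell terms -P(x,y)·log₂P(x,y):
  X=0: 0.493515, 0.009966, 0.382644
  X=1: 0.112877, 0.207326, 0.009966
  X=2: 0.506279, 0.148126, 0.095453
  X=3: 0.459899, 0.155359, 0.148126
Sum of the 12 terms: H(X,Y) = 2.72954 bits

Marginal of X (row sums):
  P(X=0) = 0.239 + 0.001 + 0.130 = 0.370
  P(X=1) = 0.020 + 0.047 + 0.001 = 0.068
  P(X=2) = 0.262 + 0.029 + 0.016 = 0.307
  P(X=3) = 0.195 + 0.031 + 0.029 = 0.255
H(X) = -[0.370·log₂(0.370) + 0.068·log₂(0.068) + 0.307·log₂(0.307) + 0.255·log₂(0.255)]
  = 0.530729 + 0.263726 + 0.523033 + 0.502715 = 1.82020 bits

H(Y|X) = H(X,Y) - H(X) = 2.72954 - 1.82020 = 0.9093 bits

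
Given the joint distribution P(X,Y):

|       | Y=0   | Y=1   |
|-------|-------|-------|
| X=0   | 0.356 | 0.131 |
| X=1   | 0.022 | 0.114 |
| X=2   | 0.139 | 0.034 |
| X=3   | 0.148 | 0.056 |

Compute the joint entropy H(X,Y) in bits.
2.5953 bits

H(X,Y) = -Σ_{x,y} P(x,y) log₂ P(x,y). Per-cell terms -P(x,y)·log₂P(x,y):
  X=0: 0.53046, 0.38414
  X=1: 0.12114, 0.35715
  X=2: 0.39571, 0.16586
  X=3: 0.40794, 0.23287
Sum of the 8 terms: H(X,Y) = 2.5953 bits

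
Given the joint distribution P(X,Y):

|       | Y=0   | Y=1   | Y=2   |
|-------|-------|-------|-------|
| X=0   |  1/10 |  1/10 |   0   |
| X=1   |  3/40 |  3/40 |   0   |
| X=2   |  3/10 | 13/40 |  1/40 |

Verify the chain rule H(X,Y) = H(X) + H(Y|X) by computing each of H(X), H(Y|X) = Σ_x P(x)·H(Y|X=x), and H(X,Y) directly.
H(X) = 1.2789 bits, H(Y|X) = 1.1272 bits, H(X,Y) = 2.4061 bits

Marginal of X (row sums):
  P(X=0) = 1/10 + 1/10 + 0 = 1/5
  P(X=1) = 3/40 + 3/40 + 0 = 3/20
  P(X=2) = 3/10 + 13/40 + 1/40 = 13/20
H(X) = -[(1/5)·log₂(1/5) + (3/20)·log₂(3/20) + (13/20)·log₂(13/20)]
  = 0.464386 + 0.410545 + 0.403967 = 1.2789 bits

H(Y|X) = Σ_x P(x)·H(Y|X=x):
  X=0: P(X=0) = 1/5, P(Y|X=0) = (1/2, 1/2, 0) → H(Y|X=0) = 1.000000
  X=1: P(X=1) = 3/20, P(Y|X=1) = (1/2, 1/2, 0) → H(Y|X=1) = 1.000000
  X=2: P(X=2) = 13/20, P(Y|X=2) = (6/13, 1/2, 1/26) → H(Y|X=2) = 1.195622
H(Y|X) = (1/5)·1.000000 + (3/20)·1.000000 + (13/20)·1.195622 = 1.1272 bits

H(X,Y) = -Σ_{x,y} P(x,y) log₂ P(x,y). Per-cell terms -P(x,y)·log₂P(x,y):
  X=0: 0.332193, 0.332193, 0.000000
  X=1: 0.280272, 0.280272, 0.000000
  X=2: 0.521090, 0.526984, 0.133048
  (cells with P = 0 contribute 0)
Sum of the 9 terms: H(X,Y) = 2.4061 bits

Chain rule check:
  H(X) + H(Y|X) = 1.2789 + 1.1272 = 2.4061 bits
  H(X,Y) = 2.4061 bits
✓ Chain rule verified.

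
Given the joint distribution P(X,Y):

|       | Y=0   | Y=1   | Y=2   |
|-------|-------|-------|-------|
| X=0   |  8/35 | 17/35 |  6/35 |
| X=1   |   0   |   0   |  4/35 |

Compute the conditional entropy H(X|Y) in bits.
0.2774 bits

H(X|Y) = H(X,Y) - H(Y)

H(X,Y) = -Σ_{x,y} P(x,y) log₂ P(x,y). Per-cell terms -P(x,y)·log₂P(x,y):
  X=0: 0.4867, 0.5060, 0.4362
  X=1: 0.0000, 0.0000, 0.3576
  (cells with P = 0 contribute 0)
Sum of the 6 terms: H(X,Y) = 1.7865 bits

Marginal of Y (column sums):
  P(Y=0) = 8/35 + 0 = 8/35
  P(Y=1) = 17/35 + 0 = 17/35
  P(Y=2) = 6/35 + 4/35 = 2/7
H(Y) = -[(8/35)·log₂(8/35) + (17/35)·log₂(17/35) + (2/7)·log₂(2/7)]
  = 0.4867 + 0.5060 + 0.5164 = 1.5091 bits

H(X|Y) = H(X,Y) - H(Y) = 1.7865 - 1.5091 = 0.2774 bits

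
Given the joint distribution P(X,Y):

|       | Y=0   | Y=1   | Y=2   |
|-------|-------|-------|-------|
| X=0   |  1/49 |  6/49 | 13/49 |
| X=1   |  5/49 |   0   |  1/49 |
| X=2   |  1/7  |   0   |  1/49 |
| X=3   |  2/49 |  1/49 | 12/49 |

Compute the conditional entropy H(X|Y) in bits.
1.3621 bits

H(X|Y) = H(X,Y) - H(Y)

H(X,Y) = -Σ_{x,y} P(x,y) log₂ P(x,y). Per-cell terms -P(x,y)·log₂P(x,y):
  X=0: 0.11459, 0.37099, 0.50787
  X=1: 0.33600, 0.00000, 0.11459
  X=2: 0.40105, 0.00000, 0.11459
  X=3: 0.18836, 0.11459, 0.49708
  (cells with P = 0 contribute 0)
Sum of the 12 terms: H(X,Y) = 2.7597 bits

Marginal of Y (column sums):
  P(Y=0) = 1/49 + 5/49 + 1/7 + 2/49 = 15/49
  P(Y=1) = 6/49 + 0 + 0 + 1/49 = 1/7
  P(Y=2) = 13/49 + 1/49 + 1/49 + 12/49 = 27/49
H(Y) = -[(15/49)·log₂(15/49) + (1/7)·log₂(1/7) + (27/49)·log₂(27/49)]
  = 0.52280 + 0.40105 + 0.47378 = 1.3976 bits

H(X|Y) = H(X,Y) - H(Y) = 2.7597 - 1.3976 = 1.3621 bits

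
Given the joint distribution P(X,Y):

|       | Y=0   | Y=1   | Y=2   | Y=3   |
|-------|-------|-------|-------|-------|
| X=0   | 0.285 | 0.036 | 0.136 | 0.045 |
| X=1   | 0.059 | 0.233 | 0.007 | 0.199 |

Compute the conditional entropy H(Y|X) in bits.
1.5258 bits

H(Y|X) = H(X,Y) - H(X)

H(X,Y) = -Σ_{x,y} P(x,y) log₂ P(x,y). Per-cell terms -P(x,y)·log₂P(x,y):
  X=0: 0.5161254, 0.1726509, 0.3914517, 0.2013269
  X=1: 0.2409053, 0.4896724, 0.0501090, 0.4635028
Sum of the 8 terms: H(X,Y) = 2.525744 bits

Marginal of X (row sums):
  P(X=0) = 0.285 + 0.036 + 0.136 + 0.045 = 0.502
  P(X=1) = 0.059 + 0.233 + 0.007 + 0.199 = 0.498
H(X) = -[0.502·log₂(0.502) + 0.498·log₂(0.498)]
  = 0.4991088 + 0.5008796 = 0.999988 bits

H(Y|X) = H(X,Y) - H(X) = 2.525744 - 0.999988 = 1.5258 bits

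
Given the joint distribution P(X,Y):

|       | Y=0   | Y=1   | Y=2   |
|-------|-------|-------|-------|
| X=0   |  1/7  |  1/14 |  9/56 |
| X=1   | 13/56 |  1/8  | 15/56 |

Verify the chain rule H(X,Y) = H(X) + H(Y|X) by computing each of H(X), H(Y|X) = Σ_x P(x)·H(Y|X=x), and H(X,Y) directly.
H(X) = 0.9544 bits, H(Y|X) = 1.5156 bits, H(X,Y) = 2.4700 bits

Marginal of X (row sums):
  P(X=0) = 1/7 + 1/14 + 9/56 = 3/8
  P(X=1) = 13/56 + 1/8 + 15/56 = 5/8
H(X) = -[(3/8)·log₂(3/8) + (5/8)·log₂(5/8)]
  = 0.53064 + 0.42379 = 0.9544 bits

H(Y|X) = Σ_x P(x)·H(Y|X=x):
  X=0: P(X=0) = 3/8, P(Y|X=0) = (8/21, 4/21, 3/7) → H(Y|X=0) = 1.50997
  X=1: P(X=1) = 5/8, P(Y|X=1) = (13/35, 1/5, 3/7) → H(Y|X=1) = 1.51898
H(Y|X) = (3/8)·1.50997 + (5/8)·1.51898 = 1.5156 bits

H(X,Y) = -Σ_{x,y} P(x,y) log₂ P(x,y). Per-cell terms -P(x,y)·log₂P(x,y):
  X=0: 0.40105, 0.27195, 0.42387
  X=1: 0.48911, 0.37500, 0.50905
Sum of the 6 terms: H(X,Y) = 2.4700 bits

Chain rule check:
  H(X) + H(Y|X) = 0.9544 + 1.5156 = 2.4700 bits
  H(X,Y) = 2.4700 bits
✓ Chain rule verified.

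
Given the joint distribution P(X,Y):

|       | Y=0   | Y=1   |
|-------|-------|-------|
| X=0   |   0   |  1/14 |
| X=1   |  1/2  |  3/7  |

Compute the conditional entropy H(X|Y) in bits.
0.2958 bits

H(X|Y) = H(X,Y) - H(Y)

H(X,Y) = -Σ_{x,y} P(x,y) log₂ P(x,y). Per-cell terms -P(x,y)·log₂P(x,y):
  X=0: 0.00000, 0.27195
  X=1: 0.50000, 0.52388
  (cells with P = 0 contribute 0)
Sum of the 4 terms: H(X,Y) = 1.2958 bits

Marginal of Y (column sums):
  P(Y=0) = 0 + 1/2 = 1/2
  P(Y=1) = 1/14 + 3/7 = 1/2
H(Y) = -[(1/2)·log₂(1/2) + (1/2)·log₂(1/2)]
  = 0.50000 + 0.50000 = 1.0000 bits

H(X|Y) = H(X,Y) - H(Y) = 1.2958 - 1.0000 = 0.2958 bits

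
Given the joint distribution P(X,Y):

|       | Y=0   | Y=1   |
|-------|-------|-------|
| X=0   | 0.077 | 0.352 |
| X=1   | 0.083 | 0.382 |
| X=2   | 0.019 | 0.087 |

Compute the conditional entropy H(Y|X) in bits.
0.6779 bits

H(Y|X) = H(X,Y) - H(X)

H(X,Y) = -Σ_{x,y} P(x,y) log₂ P(x,y). Per-cell terms -P(x,y)·log₂P(x,y):
  X=0: 0.28482, 0.53024
  X=1: 0.29803, 0.53035
  X=2: 0.10864, 0.30649
Sum of the 6 terms: H(X,Y) = 2.0586 bits

Marginal of X (row sums):
  P(X=0) = 0.077 + 0.352 = 0.429
  P(X=1) = 0.083 + 0.382 = 0.465
  P(X=2) = 0.019 + 0.087 = 0.106
H(X) = -[0.429·log₂(0.429) + 0.465·log₂(0.465) + 0.106·log₂(0.106)]
  = 0.52379 + 0.51368 + 0.34321 = 1.3807 bits

H(Y|X) = H(X,Y) - H(X) = 2.0586 - 1.3807 = 0.6779 bits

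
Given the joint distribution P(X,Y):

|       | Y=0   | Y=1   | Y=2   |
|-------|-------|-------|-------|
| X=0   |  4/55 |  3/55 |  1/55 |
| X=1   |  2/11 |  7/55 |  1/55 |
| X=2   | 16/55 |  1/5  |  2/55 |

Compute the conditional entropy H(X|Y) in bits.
1.4139 bits

H(X|Y) = H(X,Y) - H(Y)

H(X,Y) = -Σ_{x,y} P(x,y) log₂ P(x,y). Per-cell terms -P(x,y)·log₂P(x,y):
  X=0: 0.2750, 0.2289, 0.1051
  X=1: 0.4472, 0.3785, 0.1051
  X=2: 0.5182, 0.4644, 0.1739
Sum of the 9 terms: H(X,Y) = 2.6963 bits

Marginal of Y (column sums):
  P(Y=0) = 4/55 + 2/11 + 16/55 = 6/11
  P(Y=1) = 3/55 + 7/55 + 1/5 = 21/55
  P(Y=2) = 1/55 + 1/55 + 2/55 = 4/55
H(Y) = -[(6/11)·log₂(6/11) + (21/55)·log₂(21/55) + (4/55)·log₂(4/55)]
  = 0.4770 + 0.5304 + 0.2750 = 1.2824 bits

H(X|Y) = H(X,Y) - H(Y) = 2.6963 - 1.2824 = 1.4139 bits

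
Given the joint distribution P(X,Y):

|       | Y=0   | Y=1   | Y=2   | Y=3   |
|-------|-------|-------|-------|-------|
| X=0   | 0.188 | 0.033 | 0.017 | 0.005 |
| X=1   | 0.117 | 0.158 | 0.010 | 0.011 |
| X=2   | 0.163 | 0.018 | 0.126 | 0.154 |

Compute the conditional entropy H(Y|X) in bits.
1.4669 bits

H(Y|X) = H(X,Y) - H(X)

H(X,Y) = -Σ_{x,y} P(x,y) log₂ P(x,y). Per-cell terms -P(x,y)·log₂P(x,y):
  X=0: 0.45330, 0.16241, 0.09993, 0.03822
  X=1: 0.36216, 0.42060, 0.06644, 0.07157
  X=2: 0.42658, 0.10433, 0.37655, 0.41565
Sum of the 12 terms: H(X,Y) = 2.9977 bits

Marginal of X (row sums):
  P(X=0) = 0.188 + 0.033 + 0.017 + 0.005 = 0.243
  P(X=1) = 0.117 + 0.158 + 0.010 + 0.011 = 0.296
  P(X=2) = 0.163 + 0.018 + 0.126 + 0.154 = 0.461
H(X) = -[0.243·log₂(0.243) + 0.296·log₂(0.296) + 0.461·log₂(0.461)]
  = 0.49596 + 0.51987 + 0.51501 = 1.5308 bits

H(Y|X) = H(X,Y) - H(X) = 2.9977 - 1.5308 = 1.4669 bits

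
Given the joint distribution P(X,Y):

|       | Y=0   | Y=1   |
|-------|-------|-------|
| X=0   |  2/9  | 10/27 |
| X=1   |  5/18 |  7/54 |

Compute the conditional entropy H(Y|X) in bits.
0.9332 bits

H(Y|X) = H(X,Y) - H(X)

H(X,Y) = -Σ_{x,y} P(x,y) log₂ P(x,y). Per-cell terms -P(x,y)·log₂P(x,y):
  X=0: 0.482206, 0.530726
  X=1: 0.513332, 0.382088
Sum of the 4 terms: H(X,Y) = 1.90835 bits

Marginal of X (row sums):
  P(X=0) = 2/9 + 10/27 = 16/27
  P(X=1) = 5/18 + 7/54 = 11/27
H(X) = -[(16/27)·log₂(16/27) + (11/27)·log₂(11/27)]
  = 0.447341 + 0.527778 = 0.97512 bits

H(Y|X) = H(X,Y) - H(X) = 1.90835 - 0.97512 = 0.9332 bits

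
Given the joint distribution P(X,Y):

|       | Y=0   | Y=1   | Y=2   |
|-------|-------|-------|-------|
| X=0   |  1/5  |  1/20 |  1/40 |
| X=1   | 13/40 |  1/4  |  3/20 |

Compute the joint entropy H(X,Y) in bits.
2.2511 bits

H(X,Y) = -Σ_{x,y} P(x,y) log₂ P(x,y). Per-cell terms -P(x,y)·log₂P(x,y):
  X=0: 0.46439, 0.21610, 0.13305
  X=1: 0.52698, 0.50000, 0.41054
Sum of the 6 terms: H(X,Y) = 2.2511 bits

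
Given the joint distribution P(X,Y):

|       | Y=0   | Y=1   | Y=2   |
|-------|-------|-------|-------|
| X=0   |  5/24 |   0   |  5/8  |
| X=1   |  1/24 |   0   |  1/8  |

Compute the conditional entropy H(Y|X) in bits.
0.8113 bits

H(Y|X) = H(X,Y) - H(X)

H(X,Y) = -Σ_{x,y} P(x,y) log₂ P(x,y). Per-cell terms -P(x,y)·log₂P(x,y):
  X=0: 0.4715, 0.0000, 0.4238
  X=1: 0.1910, 0.0000, 0.3750
  (cells with P = 0 contribute 0)
Sum of the 6 terms: H(X,Y) = 1.4613 bits

Marginal of X (row sums):
  P(X=0) = 5/24 + 0 + 5/8 = 5/6
  P(X=1) = 1/24 + 0 + 1/8 = 1/6
H(X) = -[(5/6)·log₂(5/6) + (1/6)·log₂(1/6)]
  = 0.2192 + 0.4308 = 0.6500 bits

H(Y|X) = H(X,Y) - H(X) = 1.4613 - 0.6500 = 0.8113 bits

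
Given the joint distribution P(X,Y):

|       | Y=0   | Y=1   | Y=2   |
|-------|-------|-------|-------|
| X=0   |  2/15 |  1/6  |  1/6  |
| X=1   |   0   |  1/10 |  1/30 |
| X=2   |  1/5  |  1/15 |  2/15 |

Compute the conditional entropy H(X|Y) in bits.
1.2725 bits

H(X|Y) = H(X,Y) - H(Y)

H(X,Y) = -Σ_{x,y} P(x,y) log₂ P(x,y). Per-cell terms -P(x,y)·log₂P(x,y):
  X=0: 0.38758541, 0.43082708, 0.43082708
  X=1: 0.00000000, 0.33219281, 0.16356302
  X=2: 0.46438562, 0.26045937, 0.38758541
  (cells with P = 0 contribute 0)
Sum of the 9 terms: H(X,Y) = 2.8574258 bits

Marginal of Y (column sums):
  P(Y=0) = 2/15 + 0 + 1/5 = 1/3
  P(Y=1) = 1/6 + 1/10 + 1/15 = 1/3
  P(Y=2) = 1/6 + 1/30 + 2/15 = 1/3
H(Y) = -[(1/3)·log₂(1/3) + (1/3)·log₂(1/3) + (1/3)·log₂(1/3)]
  = 0.52832083 + 0.52832083 + 0.52832083 = 1.5849625 bits

H(X|Y) = H(X,Y) - H(Y) = 2.8574258 - 1.5849625 = 1.2725 bits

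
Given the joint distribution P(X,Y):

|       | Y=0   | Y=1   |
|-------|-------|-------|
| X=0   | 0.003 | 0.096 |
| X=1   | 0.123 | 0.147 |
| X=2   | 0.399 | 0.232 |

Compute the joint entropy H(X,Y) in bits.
2.1461 bits

H(X,Y) = -Σ_{x,y} P(x,y) log₂ P(x,y). Per-cell terms -P(x,y)·log₂P(x,y):
  X=0: 0.0251, 0.3246
  X=1: 0.3719, 0.4066
  X=2: 0.5289, 0.4890
Sum of the 6 terms: H(X,Y) = 2.1461 bits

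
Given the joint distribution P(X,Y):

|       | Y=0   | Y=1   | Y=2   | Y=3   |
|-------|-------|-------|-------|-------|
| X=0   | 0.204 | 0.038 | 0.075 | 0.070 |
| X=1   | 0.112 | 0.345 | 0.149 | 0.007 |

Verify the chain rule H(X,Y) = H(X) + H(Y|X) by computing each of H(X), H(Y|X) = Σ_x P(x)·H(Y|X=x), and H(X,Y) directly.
H(X) = 0.9628 bits, H(Y|X) = 1.5759 bits, H(X,Y) = 2.5387 bits

Marginal of X (row sums):
  P(X=0) = 0.204 + 0.038 + 0.075 + 0.070 = 0.387
  P(X=1) = 0.112 + 0.345 + 0.149 + 0.007 = 0.613
H(X) = -[0.387·log₂(0.387) + 0.613·log₂(0.613)]
  = 0.5300 + 0.4328 = 0.9628 bits

H(Y|X) = Σ_x P(x)·H(Y|X=x):
  X=0: P(X=0) = 0.387, P(Y|X=0) = (68/129, 38/387, 25/129, 70/387) → H(Y|X=0) = 1.7207
  X=1: P(X=1) = 0.613, P(Y|X=1) = (112/613, 345/613, 149/613, 7/613) → H(Y|X=1) = 1.4845
H(Y|X) = 0.387·1.7207 + 0.613·1.4845 = 1.5759 bits

H(X,Y) = -Σ_{x,y} P(x,y) log₂ P(x,y). Per-cell terms -P(x,y)·log₂P(x,y):
  X=0: 0.4678, 0.1793, 0.2803, 0.2686
  X=1: 0.3537, 0.5297, 0.4092, 0.0501
Sum of the 8 terms: H(X,Y) = 2.5387 bits

Chain rule check:
  H(X) + H(Y|X) = 0.9628 + 1.5759 = 2.5387 bits
  H(X,Y) = 2.5387 bits
✓ Chain rule verified.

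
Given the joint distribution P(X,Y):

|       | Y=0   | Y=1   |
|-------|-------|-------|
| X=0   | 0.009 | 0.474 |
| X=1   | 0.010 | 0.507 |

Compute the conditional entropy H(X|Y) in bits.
0.9992 bits

H(X|Y) = H(X,Y) - H(Y)

H(X,Y) = -Σ_{x,y} P(x,y) log₂ P(x,y). Per-cell terms -P(x,y)·log₂P(x,y):
  X=0: 0.06116, 0.51052
  X=1: 0.06644, 0.49683
Sum of the 4 terms: H(X,Y) = 1.13495 bits

Marginal of Y (column sums):
  P(Y=0) = 0.009 + 0.010 = 0.019
  P(Y=1) = 0.474 + 0.507 = 0.981
H(Y) = -[0.019·log₂(0.019) + 0.981·log₂(0.981)]
  = 0.10864 + 0.02715 = 0.13579 bits

H(X|Y) = H(X,Y) - H(Y) = 1.13495 - 0.13579 = 0.9992 bits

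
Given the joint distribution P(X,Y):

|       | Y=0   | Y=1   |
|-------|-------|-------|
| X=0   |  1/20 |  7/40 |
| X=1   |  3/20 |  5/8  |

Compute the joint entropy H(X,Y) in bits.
1.4905 bits

H(X,Y) = -Σ_{x,y} P(x,y) log₂ P(x,y). Per-cell terms -P(x,y)·log₂P(x,y):
  X=0: 0.2161, 0.4401
  X=1: 0.4105, 0.4238
Sum of the 4 terms: H(X,Y) = 1.4905 bits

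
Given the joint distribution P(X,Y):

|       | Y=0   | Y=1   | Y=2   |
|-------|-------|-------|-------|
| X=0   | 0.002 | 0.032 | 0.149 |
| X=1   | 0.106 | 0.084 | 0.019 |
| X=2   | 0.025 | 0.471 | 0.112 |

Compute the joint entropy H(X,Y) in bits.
2.3365 bits

H(X,Y) = -Σ_{x,y} P(x,y) log₂ P(x,y). Per-cell terms -P(x,y)·log₂P(x,y):
  X=0: 0.01793, 0.15891, 0.40925
  X=1: 0.34321, 0.30017, 0.10864
  X=2: 0.13305, 0.51160, 0.35374
Sum of the 9 terms: H(X,Y) = 2.3365 bits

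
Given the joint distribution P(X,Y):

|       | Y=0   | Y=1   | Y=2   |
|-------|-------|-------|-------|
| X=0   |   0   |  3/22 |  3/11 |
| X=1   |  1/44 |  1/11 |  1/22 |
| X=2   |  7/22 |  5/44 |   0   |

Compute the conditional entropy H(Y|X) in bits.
0.9541 bits

H(Y|X) = H(X,Y) - H(X)

H(X,Y) = -Σ_{x,y} P(x,y) log₂ P(x,y). Per-cell terms -P(x,y)·log₂P(x,y):
  X=0: 0.00000000, 0.39197306, 0.51121885
  X=1: 0.12407799, 0.31449378, 0.20270144
  X=2: 0.52566077, 0.35653449, 0.00000000
  (cells with P = 0 contribute 0)
Sum of the 9 terms: H(X,Y) = 2.4266604 bits

Marginal of X (row sums):
  P(X=0) = 0 + 3/22 + 3/11 = 9/22
  P(X=1) = 1/44 + 1/11 + 1/22 = 7/44
  P(X=2) = 7/22 + 5/44 + 0 = 19/44
H(X) = -[(9/22)·log₂(9/22) + (7/44)·log₂(7/44) + (19/44)·log₂(19/44)]
  = 0.52752543 + 0.42192129 + 0.52314950 = 1.4725962 bits

H(Y|X) = H(X,Y) - H(X) = 2.4266604 - 1.4725962 = 0.9541 bits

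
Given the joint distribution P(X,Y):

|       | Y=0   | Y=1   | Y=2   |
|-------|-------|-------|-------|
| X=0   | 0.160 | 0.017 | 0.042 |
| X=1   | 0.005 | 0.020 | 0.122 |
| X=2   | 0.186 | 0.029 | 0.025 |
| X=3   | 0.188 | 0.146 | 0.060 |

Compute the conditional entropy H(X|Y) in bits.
1.6166 bits

H(X|Y) = H(X,Y) - H(Y)

H(X,Y) = -Σ_{x,y} P(x,y) log₂ P(x,y). Per-cell terms -P(x,y)·log₂P(x,y):
  X=0: 0.42302, 0.09993, 0.19209
  X=1: 0.03822, 0.11288, 0.37028
  X=2: 0.45135, 0.14813, 0.13305
  X=3: 0.45330, 0.40529, 0.24353
Sum of the 12 terms: H(X,Y) = 3.0711 bits

Marginal of Y (column sums):
  P(Y=0) = 0.160 + 0.005 + 0.186 + 0.188 = 0.539
  P(Y=1) = 0.017 + 0.020 + 0.029 + 0.146 = 0.212
  P(Y=2) = 0.042 + 0.122 + 0.025 + 0.060 = 0.249
H(Y) = -[0.539·log₂(0.539) + 0.212·log₂(0.212) + 0.249·log₂(0.249)]
  = 0.48060 + 0.47443 + 0.49944 = 1.4545 bits

H(X|Y) = H(X,Y) - H(Y) = 3.0711 - 1.4545 = 1.6166 bits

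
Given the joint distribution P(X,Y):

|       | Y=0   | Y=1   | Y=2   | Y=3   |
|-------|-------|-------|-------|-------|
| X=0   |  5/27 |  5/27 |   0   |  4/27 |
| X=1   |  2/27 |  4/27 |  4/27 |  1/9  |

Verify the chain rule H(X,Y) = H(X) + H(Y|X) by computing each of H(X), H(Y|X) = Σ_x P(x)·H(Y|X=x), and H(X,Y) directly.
H(X) = 0.9990 bits, H(Y|X) = 1.7568 bits, H(X,Y) = 2.7558 bits

Marginal of X (row sums):
  P(X=0) = 5/27 + 5/27 + 0 + 4/27 = 14/27
  P(X=1) = 2/27 + 4/27 + 4/27 + 1/9 = 13/27
H(X) = -[(14/27)·log₂(14/27) + (13/27)·log₂(13/27)]
  = 0.49131 + 0.50770 = 0.9990 bits

H(Y|X) = Σ_x P(x)·H(Y|X=x):
  X=0: P(X=0) = 14/27, P(Y|X=0) = (5/14, 5/14, 0, 2/7) → H(Y|X=0) = 1.57741
  X=1: P(X=1) = 13/27, P(Y|X=1) = (2/13, 4/13, 4/13, 3/13) → H(Y|X=1) = 1.95006
H(Y|X) = (14/27)·1.57741 + (13/27)·1.95006 = 1.7568 bits

H(X,Y) = -Σ_{x,y} P(x,y) log₂ P(x,y). Per-cell terms -P(x,y)·log₂P(x,y):
  X=0: 0.45055, 0.45055, 0.00000, 0.40813
  X=1: 0.27814, 0.40813, 0.40813, 0.35221
  (cells with P = 0 contribute 0)
Sum of the 8 terms: H(X,Y) = 2.7558 bits

Chain rule check:
  H(X) + H(Y|X) = 0.9990 + 1.7568 = 2.7558 bits
  H(X,Y) = 2.7558 bits
✓ Chain rule verified.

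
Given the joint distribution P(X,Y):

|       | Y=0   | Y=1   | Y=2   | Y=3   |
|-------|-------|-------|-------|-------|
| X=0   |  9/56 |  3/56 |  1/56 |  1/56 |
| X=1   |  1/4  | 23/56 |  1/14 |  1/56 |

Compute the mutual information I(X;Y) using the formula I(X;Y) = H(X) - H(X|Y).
0.0750 bits

I(X;Y) = H(X) - H(X|Y)

Marginal of X (row sums):
  P(X=0) = 9/56 + 3/56 + 1/56 + 1/56 = 1/4
  P(X=1) = 1/4 + 23/56 + 1/14 + 1/56 = 3/4
H(X) = -[(1/4)·log₂(1/4) + (3/4)·log₂(3/4)]
  = 0.5000 + 0.3113 = 0.8113 bits

Marginal of Y (column sums):
  P(Y=0) = 9/56 + 1/4 = 23/56
  P(Y=1) = 3/56 + 23/56 = 13/28
  P(Y=2) = 1/56 + 1/14 = 5/56
  P(Y=3) = 1/56 + 1/56 = 1/28
H(X|Y) = Σ_y P(y)·H(X|Y=y):
  Y=0: P(Y=0) = 23/56, P(X|Y=0) = (9/23, 14/23) → H(X|Y=0) = 0.9656
  Y=1: P(Y=1) = 13/28, P(X|Y=1) = (3/26, 23/26) → H(X|Y=1) = 0.5159
  Y=2: P(Y=2) = 5/56, P(X|Y=2) = (1/5, 4/5) → H(X|Y=2) = 0.7219
  Y=3: P(Y=3) = 1/28, P(X|Y=3) = (1/2, 1/2) → H(X|Y=3) = 1.0000
H(X|Y) = (23/56)·0.9656 + (13/28)·0.5159 + (5/56)·0.7219 + (1/28)·1.0000 = 0.7363 bits

I(X;Y) = H(X) - H(X|Y) = 0.8113 - 0.7363 = 0.0750 bits

Cross-check via I(X;Y) = H(X) + H(Y) - H(X,Y): computing H(Y) from the column sums and H(X,Y) from the 8 cells in the same way gives H(Y) = 1.5241 bits and H(X,Y) = 2.2604 bits, so
I(X;Y) = 0.8113 + 1.5241 - 2.2604 = 0.0750 bits ✓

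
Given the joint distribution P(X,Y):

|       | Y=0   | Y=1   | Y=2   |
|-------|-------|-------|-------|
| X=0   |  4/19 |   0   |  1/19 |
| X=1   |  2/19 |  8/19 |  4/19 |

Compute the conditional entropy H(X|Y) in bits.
0.4800 bits

H(X|Y) = H(X,Y) - H(Y)

H(X,Y) = -Σ_{x,y} P(x,y) log₂ P(x,y). Per-cell terms -P(x,y)·log₂P(x,y):
  X=0: 0.47325, 0.00000, 0.22358
  X=1: 0.34189, 0.52544, 0.47325
  (cells with P = 0 contribute 0)
Sum of the 6 terms: H(X,Y) = 2.0374 bits

Marginal of Y (column sums):
  P(Y=0) = 4/19 + 2/19 = 6/19
  P(Y=1) = 0 + 8/19 = 8/19
  P(Y=2) = 1/19 + 4/19 = 5/19
H(Y) = -[(6/19)·log₂(6/19) + (8/19)·log₂(8/19) + (5/19)·log₂(5/19)]
  = 0.52515 + 0.52544 + 0.50684 = 1.5574 bits

H(X|Y) = H(X,Y) - H(Y) = 2.0374 - 1.5574 = 0.4800 bits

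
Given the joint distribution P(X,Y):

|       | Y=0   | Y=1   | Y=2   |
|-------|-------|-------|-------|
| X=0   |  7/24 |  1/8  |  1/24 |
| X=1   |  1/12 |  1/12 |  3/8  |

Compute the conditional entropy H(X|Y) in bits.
0.6843 bits

H(X|Y) = H(X,Y) - H(Y)

H(X,Y) = -Σ_{x,y} P(x,y) log₂ P(x,y). Per-cell terms -P(x,y)·log₂P(x,y):
  X=0: 0.518469, 0.375000, 0.191040
  X=1: 0.298747, 0.298747, 0.530639
Sum of the 6 terms: H(X,Y) = 2.21264 bits

Marginal of Y (column sums):
  P(Y=0) = 7/24 + 1/12 = 3/8
  P(Y=1) = 1/8 + 1/12 = 5/24
  P(Y=2) = 1/24 + 3/8 = 5/12
H(Y) = -[(3/8)·log₂(3/8) + (5/24)·log₂(5/24) + (5/12)·log₂(5/12)]
  = 0.530639 + 0.471466 + 0.526264 = 1.52837 bits

H(X|Y) = H(X,Y) - H(Y) = 2.21264 - 1.52837 = 0.6843 bits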